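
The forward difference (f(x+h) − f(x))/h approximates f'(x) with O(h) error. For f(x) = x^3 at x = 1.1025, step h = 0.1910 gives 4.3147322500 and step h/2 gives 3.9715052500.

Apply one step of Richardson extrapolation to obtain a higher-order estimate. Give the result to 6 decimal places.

3.628278

Method order is 1; weight 2^1 = 2.
Top: 2(3.9715052500) − (4.3147322500) = 3.6282782500
Divide by 2^1 − 1 = 1.
Extrapolated: 3.6282782500 / 1 = 3.6282782500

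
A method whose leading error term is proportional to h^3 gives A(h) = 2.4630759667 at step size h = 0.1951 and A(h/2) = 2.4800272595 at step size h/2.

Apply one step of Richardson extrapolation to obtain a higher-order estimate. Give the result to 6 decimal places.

2.482449

r = 3, so 2^r = 8.
Weighted: 19.8402180760 − 2.4630759667 = 17.3771421093
Extrapolated: 17.3771421093 / 7 = 2.4824488728
Correction |R − A(h/2)| = 2.422e-03; gap |A(h/2) − A(h)| = 1.695e-02.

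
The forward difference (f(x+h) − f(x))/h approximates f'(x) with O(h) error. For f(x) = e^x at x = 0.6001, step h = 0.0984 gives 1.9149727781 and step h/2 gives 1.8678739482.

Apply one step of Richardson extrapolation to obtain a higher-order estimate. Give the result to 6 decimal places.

Leading term ∝ h^1; use weight 2 = 2^1.
Numerator 2*A(h/2) − A(h) = 2*1.8678739482 − 1.9149727781 = 1.8207751183
Denominator 2 − 1 = 1.
R = 1.8207751183/1 = 1.8207751183
Correction |R − A(h/2)| = 4.710e-02; gap |A(h/2) − A(h)| = 4.710e-02.

1.820775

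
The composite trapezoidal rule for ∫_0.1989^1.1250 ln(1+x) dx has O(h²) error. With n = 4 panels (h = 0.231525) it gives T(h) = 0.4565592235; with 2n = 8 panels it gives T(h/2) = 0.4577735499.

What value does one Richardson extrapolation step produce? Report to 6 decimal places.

0.458178

r = 2, so 2^r = 4.
4 × 0.4577735499 = 1.8310941996; subtract 0.4565592235 → 1.3745349761
(4 × 0.4577735499 − 0.4565592235)/(4 − 1) = 0.4581783254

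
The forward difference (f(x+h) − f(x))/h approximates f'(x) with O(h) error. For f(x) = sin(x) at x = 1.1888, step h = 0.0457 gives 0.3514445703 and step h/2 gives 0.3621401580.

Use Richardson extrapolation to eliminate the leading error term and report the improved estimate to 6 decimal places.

The method has order 1: 2^1 = 2.
2 × 0.3621401580 = 0.7242803160; 0.7242803160 − 0.3514445703 = 0.3728357457
0.3728357457 ÷ 1 = 0.3728357457
Correction |R − A(h/2)| = 1.070e-02; gap |A(h/2) − A(h)| = 1.070e-02.

0.372836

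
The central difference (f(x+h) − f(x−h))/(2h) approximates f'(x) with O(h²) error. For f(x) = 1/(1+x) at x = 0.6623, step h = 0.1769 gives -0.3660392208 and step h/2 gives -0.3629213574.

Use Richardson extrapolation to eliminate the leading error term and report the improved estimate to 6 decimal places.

Leading term ∝ h^2; use weight 4 = 2^2.
4 × (-0.3629213574) = -1.4516854296; (-1.4516854296) − (-0.3660392208) = -1.0856462088
Divide by 2^2 − 1 = 3.
R = (-1.0856462088)/3 = -0.3618820696

-0.361882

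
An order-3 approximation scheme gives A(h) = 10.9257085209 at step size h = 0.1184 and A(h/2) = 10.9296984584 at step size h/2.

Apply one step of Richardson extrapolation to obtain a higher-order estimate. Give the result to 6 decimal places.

Error is O(h^3); halving h shrinks it by 2^3 = 8.
Difference of the inputs: 10.9296984584 − 10.9257085209 = 0.0039899375
Correction (A(h/2) − A(h))/(8 − 1) = 0.0039899375/7 = 0.0005699911
R = 10.9296984584 + 0.0005699911 = 10.9302684495

10.930268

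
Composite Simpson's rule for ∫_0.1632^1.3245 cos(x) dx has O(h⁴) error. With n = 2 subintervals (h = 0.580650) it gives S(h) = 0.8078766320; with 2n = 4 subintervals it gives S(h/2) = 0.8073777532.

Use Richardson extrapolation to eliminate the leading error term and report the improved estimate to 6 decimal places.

Method order is 4; weight 2^4 = 16.
16·0.8073777532 − 0.8078766320 = 12.1101674192
Extrapolated: 12.1101674192 / 15 = 0.8073444946

0.807344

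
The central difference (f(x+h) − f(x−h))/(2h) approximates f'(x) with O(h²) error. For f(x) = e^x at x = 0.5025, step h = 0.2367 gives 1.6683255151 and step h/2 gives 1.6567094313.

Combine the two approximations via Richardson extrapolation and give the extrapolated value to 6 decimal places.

1.652837

r = 2, so 2^r = 4.
Weighted: 6.6268377252 − 1.6683255151 = 4.9585122101
Denominator 4 − 1 = 3.
Extrapolated: 4.9585122101 / 3 = 1.6528374034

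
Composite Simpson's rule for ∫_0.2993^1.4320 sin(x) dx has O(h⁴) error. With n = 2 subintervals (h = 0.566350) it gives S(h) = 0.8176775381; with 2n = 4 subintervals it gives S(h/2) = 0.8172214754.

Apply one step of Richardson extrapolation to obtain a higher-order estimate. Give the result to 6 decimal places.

0.817191

r = 4: numerator weight 16, denominator 15.
16×0.8172214754 = 13.0755436064; 13.0755436064 − 0.8176775381 = 12.2578660683
Extrapolated: 12.2578660683 / 15 = 0.8171910712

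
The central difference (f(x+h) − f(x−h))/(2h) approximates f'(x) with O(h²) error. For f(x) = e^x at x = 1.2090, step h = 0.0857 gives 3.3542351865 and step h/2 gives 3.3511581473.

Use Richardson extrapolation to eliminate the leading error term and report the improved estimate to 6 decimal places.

The method has order 2: 2^2 = 4.
4*3.3511581473 = 13.4046325892; subtract 3.3542351865 → 10.0503974027
Denominator 4 − 1 = 3.
R = 10.0503974027/3 = 3.3501324676

3.350132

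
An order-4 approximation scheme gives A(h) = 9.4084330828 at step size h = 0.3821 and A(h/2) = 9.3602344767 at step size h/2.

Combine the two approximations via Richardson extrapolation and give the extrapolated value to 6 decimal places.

Order 4 gives 2^r = 16 and 2^r − 1 = 15.
Numerator 16·A(h/2) − A(h) = 16·9.3602344767 − 9.4084330828 = 140.3553185444
140.3553185444 ÷ 15 = 9.3570212363
Gap between inputs: 4.820e-02; correction applied: −0.0032132404.

9.357021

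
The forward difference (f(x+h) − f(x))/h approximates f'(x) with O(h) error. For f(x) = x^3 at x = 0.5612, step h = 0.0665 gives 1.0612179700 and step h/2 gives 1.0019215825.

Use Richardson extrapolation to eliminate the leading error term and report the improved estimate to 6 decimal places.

0.942625

The method has order 1: 2^1 = 2.
Weighted: 2.0038431650 − 1.0612179700 = 0.9426251950
Denominator 2 − 1 = 1.
So the Richardson estimate is 0.9426251950.
Correction |R − A(h/2)| = 5.930e-02; gap |A(h/2) − A(h)| = 5.930e-02.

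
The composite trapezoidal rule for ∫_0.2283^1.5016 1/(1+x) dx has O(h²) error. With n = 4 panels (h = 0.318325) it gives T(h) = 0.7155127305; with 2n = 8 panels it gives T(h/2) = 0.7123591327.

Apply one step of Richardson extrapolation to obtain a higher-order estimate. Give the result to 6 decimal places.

Error is O(h^2); halving h shrinks it by 2^2 = 4.
A(h/2) − A(h) = 0.7123591327 − 0.7155127305 = -0.0031535978
Correction (A(h/2) − A(h))/(4 − 1) = (-0.0031535978)/3 = -0.0010511993
R = A(h/2) + (A(h/2) − A(h))/3 = 0.7123591327 − 0.0010511993 = 0.7113079334

0.711308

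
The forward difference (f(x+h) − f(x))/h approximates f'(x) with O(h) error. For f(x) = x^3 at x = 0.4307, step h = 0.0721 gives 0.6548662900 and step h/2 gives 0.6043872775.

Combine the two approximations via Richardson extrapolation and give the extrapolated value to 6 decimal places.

r = 1: numerator weight 2, denominator 1.
Numerator 2 × A(h/2) − A(h) = 2 × 0.6043872775 − 0.6548662900 = 0.5539082650
Denominator 2 − 1 = 1.
(2 × 0.6043872775 − 0.6548662900)/(2 − 1) = 0.5539082650

0.553908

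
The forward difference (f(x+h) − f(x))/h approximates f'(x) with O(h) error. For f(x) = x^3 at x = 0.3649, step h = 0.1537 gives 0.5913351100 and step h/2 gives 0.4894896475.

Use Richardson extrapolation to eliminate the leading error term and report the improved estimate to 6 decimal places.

Method order is 1; weight 2^1 = 2.
Top: 2(0.4894896475) − (0.5913351100) = 0.3876441850
Extrapolated: 0.3876441850 / 1 = 0.3876441850

0.387644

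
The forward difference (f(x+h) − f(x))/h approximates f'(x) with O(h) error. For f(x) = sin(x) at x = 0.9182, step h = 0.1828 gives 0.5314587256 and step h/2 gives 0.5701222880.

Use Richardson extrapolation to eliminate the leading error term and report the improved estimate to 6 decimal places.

0.608786

Method order is 1; weight 2^1 = 2.
2 × 0.5701222880 = 1.1402445760; subtract 0.5314587256 → 0.6087858504
0.6087858504 ÷ 1 = 0.6087858504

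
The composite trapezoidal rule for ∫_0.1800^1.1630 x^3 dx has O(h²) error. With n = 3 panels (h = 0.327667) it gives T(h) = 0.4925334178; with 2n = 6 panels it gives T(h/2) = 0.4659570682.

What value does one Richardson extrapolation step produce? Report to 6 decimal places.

Order 2 gives 2^r = 4 and 2^r − 1 = 3.
4*0.4659570682 = 1.8638282728; subtract 0.4925334178 → 1.3712948550
Denominator 4 − 1 = 3.
R = 1.3712948550/3 = 0.4570982850
Correction |R − A(h/2)| = 8.859e-03; gap |A(h/2) − A(h)| = 2.658e-02.

0.457098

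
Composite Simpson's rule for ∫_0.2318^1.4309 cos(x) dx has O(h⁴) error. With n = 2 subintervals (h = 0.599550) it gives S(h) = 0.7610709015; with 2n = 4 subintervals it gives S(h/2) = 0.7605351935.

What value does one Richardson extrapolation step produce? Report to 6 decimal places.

0.760499

r = 4: numerator weight 16, denominator 15.
Numerator 16·A(h/2) − A(h) = 16·0.7605351935 − 0.7610709015 = 11.4074921945
(16·0.7605351935 − 0.7610709015)/(16 − 1) = 0.7604994796
Shift from A(h/2): −0.0000357139.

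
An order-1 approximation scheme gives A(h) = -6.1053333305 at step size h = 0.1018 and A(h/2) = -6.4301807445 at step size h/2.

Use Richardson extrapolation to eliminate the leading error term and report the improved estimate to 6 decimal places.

r = 1: numerator weight 2, denominator 1.
Weighted: (-12.8603614890) − (-6.1053333305) = -6.7550281585
R = (-6.7550281585)/1 = -6.7550281585

-6.755028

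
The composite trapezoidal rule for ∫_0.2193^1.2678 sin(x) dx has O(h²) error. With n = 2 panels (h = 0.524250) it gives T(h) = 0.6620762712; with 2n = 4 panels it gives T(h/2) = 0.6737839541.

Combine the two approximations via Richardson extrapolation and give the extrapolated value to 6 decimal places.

With r = 2 the leading error scales as h^2, so the weight is 2^2 = 4.
4*0.6737839541 = 2.6951358164; subtract 0.6620762712 → 2.0330595452
Divide by 2^2 − 1 = 3.
R = 2.0330595452/3 = 0.6776865151
Correction |R − A(h/2)| = 3.903e-03; gap |A(h/2) − A(h)| = 1.171e-02.

0.677687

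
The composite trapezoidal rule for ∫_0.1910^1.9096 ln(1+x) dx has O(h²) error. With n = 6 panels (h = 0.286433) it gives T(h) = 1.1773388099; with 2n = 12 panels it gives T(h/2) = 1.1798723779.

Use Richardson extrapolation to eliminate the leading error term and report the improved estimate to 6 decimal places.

1.180717

Error is O(h^2); halving h shrinks it by 2^2 = 4.
4×1.1798723779 = 4.7194895116; subtract 1.1773388099 → 3.5421507017
Divide by 2^2 − 1 = 3.
3.5421507017 ÷ 3 = 1.1807169006
Correction |R − A(h/2)| = 8.445e-04; gap |A(h/2) − A(h)| = 2.534e-03.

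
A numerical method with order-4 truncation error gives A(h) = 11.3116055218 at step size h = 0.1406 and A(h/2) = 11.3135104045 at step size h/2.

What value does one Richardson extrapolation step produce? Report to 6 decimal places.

11.313637

r = 4: numerator weight 16, denominator 15.
16·11.3135104045 − 11.3116055218 = 169.7045609502
Denominator 16 − 1 = 15.
(16·11.3135104045 − 11.3116055218)/(16 − 1) = 11.3136373967
Correction |R − A(h/2)| = 1.270e-04; gap |A(h/2) − A(h)| = 1.905e-03.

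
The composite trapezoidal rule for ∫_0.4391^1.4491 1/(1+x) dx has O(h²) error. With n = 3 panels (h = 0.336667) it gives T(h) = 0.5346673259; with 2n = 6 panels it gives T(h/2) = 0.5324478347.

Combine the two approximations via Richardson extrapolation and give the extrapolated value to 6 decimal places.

0.531708

r = 2: numerator weight 4, denominator 3.
2^2 × A(h/2) = 2.1297913388; minus A(h) gives 1.5951240129.
Denominator 4 − 1 = 3.
1.5951240129 ÷ 3 = 0.5317080043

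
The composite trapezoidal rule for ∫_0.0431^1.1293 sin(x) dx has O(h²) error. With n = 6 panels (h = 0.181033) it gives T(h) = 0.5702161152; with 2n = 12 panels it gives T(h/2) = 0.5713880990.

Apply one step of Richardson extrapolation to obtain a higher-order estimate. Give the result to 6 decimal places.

r = 2: numerator weight 4, denominator 3.
2^2*A(h/2) = 2.2855523960; minus A(h) gives 1.7153362808.
Denominator 4 − 1 = 3.
Result: 0.5717787603
Correction |R − A(h/2)| = 3.907e-04; gap |A(h/2) − A(h)| = 1.172e-03.

0.571779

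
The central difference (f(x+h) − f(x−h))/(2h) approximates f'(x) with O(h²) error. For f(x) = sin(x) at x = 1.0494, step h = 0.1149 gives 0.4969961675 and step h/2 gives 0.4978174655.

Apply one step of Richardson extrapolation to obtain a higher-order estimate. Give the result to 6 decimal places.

0.498091

Leading term ∝ h^2; use weight 4 = 2^2.
Top: 4(0.4978174655) − (0.4969961675) = 1.4942736945
Denominator 4 − 1 = 3.
So the Richardson estimate is 0.4980912315.
Correction |R − A(h/2)| = 2.738e-04; gap |A(h/2) − A(h)| = 8.213e-04.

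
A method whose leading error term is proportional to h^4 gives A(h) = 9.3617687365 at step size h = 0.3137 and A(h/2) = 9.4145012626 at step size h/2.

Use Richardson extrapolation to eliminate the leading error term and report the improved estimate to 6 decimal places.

Error is O(h^4); halving h shrinks it by 2^4 = 16.
Weighted: 150.6320202016 − 9.3617687365 = 141.2702514651
Denominator 16 − 1 = 15.
Extrapolated: 141.2702514651 / 15 = 9.4180167643

9.418017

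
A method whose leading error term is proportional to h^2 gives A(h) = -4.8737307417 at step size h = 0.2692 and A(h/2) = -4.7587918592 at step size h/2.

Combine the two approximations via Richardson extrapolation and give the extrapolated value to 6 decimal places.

-4.720479

Method order is 2; weight 2^2 = 4.
2^2·A(h/2) = -19.0351674368; minus A(h) gives -14.1614366951.
R = (-14.1614366951)/3 = -4.7204788984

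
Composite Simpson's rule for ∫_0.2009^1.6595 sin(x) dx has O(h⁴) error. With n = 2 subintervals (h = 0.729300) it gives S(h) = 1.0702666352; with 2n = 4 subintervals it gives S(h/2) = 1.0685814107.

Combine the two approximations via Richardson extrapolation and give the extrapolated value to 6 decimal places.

The method has order 4: 2^4 = 16.
Top: 16(1.0685814107) − (1.0702666352) = 16.0270359360
Divide by 2^4 − 1 = 15.
So the Richardson estimate is 1.0684690624.
Gap between inputs: 1.685e-03; correction applied: −0.0001123483.

1.068469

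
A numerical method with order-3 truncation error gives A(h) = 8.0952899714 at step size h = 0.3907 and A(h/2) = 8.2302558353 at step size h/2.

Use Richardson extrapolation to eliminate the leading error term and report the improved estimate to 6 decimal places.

8.249537

With r = 3 the leading error scales as h^3, so the weight is 2^3 = 8.
8×8.2302558353 − 8.0952899714 = 57.7467567110
Denominator 8 − 1 = 7.
R = 57.7467567110/7 = 8.2495366730
Gap between inputs: 1.350e-01; correction applied: +0.0192808377.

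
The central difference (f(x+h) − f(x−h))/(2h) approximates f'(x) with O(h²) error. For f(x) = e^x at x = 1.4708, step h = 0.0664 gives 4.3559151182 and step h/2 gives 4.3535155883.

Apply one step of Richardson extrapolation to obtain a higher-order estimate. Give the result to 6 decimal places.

4.352716

With r = 2 the leading error scales as h^2, so the weight is 2^2 = 4.
4×4.3535155883 = 17.4140623532; subtract 4.3559151182 → 13.0581472350
(4×4.3535155883 − 4.3559151182)/(4 − 1) = 4.3527157450
Correction |R − A(h/2)| = 7.998e-04; gap |A(h/2) − A(h)| = 2.400e-03.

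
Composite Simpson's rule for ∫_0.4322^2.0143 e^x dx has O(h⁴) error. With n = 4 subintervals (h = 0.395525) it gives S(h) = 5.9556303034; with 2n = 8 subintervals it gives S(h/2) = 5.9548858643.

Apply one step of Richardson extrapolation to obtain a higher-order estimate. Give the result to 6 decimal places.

Leading term ∝ h^4; use weight 16 = 2^4.
2^4×A(h/2) = 95.2781738288; minus A(h) gives 89.3225435254.
Denominator 16 − 1 = 15.
89.3225435254 ÷ 15 = 5.9548362350

5.954836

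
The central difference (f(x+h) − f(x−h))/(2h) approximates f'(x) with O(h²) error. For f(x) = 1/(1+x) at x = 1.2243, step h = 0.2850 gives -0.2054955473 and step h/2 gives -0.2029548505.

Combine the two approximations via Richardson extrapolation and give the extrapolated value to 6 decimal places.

r = 2: numerator weight 4, denominator 3.
A(h/2) − A(h) = -0.2029548505 − (-0.2054955473) = 0.0025406968
Divide by 2^2 − 1 = 3: 0.0025406968/3 = 0.0008468989
R = A(h/2) + (A(h/2) − A(h))/3 = -0.2029548505 + 0.0008468989 = -0.2021079516

-0.202108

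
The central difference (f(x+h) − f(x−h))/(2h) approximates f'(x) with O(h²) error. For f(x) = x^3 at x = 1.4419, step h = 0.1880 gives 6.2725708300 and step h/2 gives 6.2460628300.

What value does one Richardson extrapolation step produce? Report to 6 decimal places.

r = 2: numerator weight 4, denominator 3.
Weighted: 24.9842513200 − 6.2725708300 = 18.7116804900
Divide by 2^2 − 1 = 3.
Extrapolated: 18.7116804900 / 3 = 6.2372268300

6.237227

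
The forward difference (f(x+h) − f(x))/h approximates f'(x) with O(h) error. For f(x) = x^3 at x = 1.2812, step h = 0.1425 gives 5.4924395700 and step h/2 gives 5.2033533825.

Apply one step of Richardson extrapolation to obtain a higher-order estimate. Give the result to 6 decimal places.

4.914267

Error is O(h^1); halving h shrinks it by 2^1 = 2.
2^1×A(h/2) = 10.4067067650; minus A(h) gives 4.9142671950.
Divide by 2^1 − 1 = 1.
R = 4.9142671950/1 = 4.9142671950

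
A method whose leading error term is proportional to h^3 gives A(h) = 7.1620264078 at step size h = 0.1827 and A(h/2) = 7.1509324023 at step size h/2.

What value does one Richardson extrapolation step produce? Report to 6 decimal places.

7.149348

r = 3: numerator weight 8, denominator 7.
8·7.1509324023 = 57.2074592184; subtract 7.1620264078 → 50.0454328106
R = 50.0454328106/7 = 7.1493475444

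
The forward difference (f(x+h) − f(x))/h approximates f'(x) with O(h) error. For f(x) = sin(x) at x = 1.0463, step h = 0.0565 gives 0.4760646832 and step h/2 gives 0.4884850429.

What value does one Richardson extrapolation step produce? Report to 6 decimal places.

0.500905

Leading term ∝ h^1; use weight 2 = 2^1.
Numerator 2 × A(h/2) − A(h) = 2 × 0.4884850429 − 0.4760646832 = 0.5009054026
Extrapolated: 0.5009054026 / 1 = 0.5009054026
Shift from A(h/2): +0.0124203597.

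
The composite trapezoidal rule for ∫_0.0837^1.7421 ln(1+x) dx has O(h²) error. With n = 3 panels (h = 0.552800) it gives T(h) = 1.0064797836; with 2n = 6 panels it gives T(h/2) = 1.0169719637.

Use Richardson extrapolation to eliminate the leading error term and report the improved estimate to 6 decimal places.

1.020469

Leading term ∝ h^2; use weight 4 = 2^2.
Weighted: 4.0678878548 − 1.0064797836 = 3.0614080712
(4×1.0169719637 − 1.0064797836)/(4 − 1) = 1.0204693571
Shift from A(h/2): +0.0034973934.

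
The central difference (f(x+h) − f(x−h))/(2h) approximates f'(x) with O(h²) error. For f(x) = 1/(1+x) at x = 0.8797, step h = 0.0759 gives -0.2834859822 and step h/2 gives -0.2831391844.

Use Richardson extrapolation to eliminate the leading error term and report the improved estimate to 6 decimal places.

-0.283024

Method order is 2; weight 2^2 = 4.
4×(-0.2831391844) = -1.1325567376; (-1.1325567376) − (-0.2834859822) = -0.8490707554
(4×(-0.2831391844) − (-0.2834859822))/(4 − 1) = -0.2830235851
Correction |R − A(h/2)| = 1.156e-04; gap |A(h/2) − A(h)| = 3.468e-04.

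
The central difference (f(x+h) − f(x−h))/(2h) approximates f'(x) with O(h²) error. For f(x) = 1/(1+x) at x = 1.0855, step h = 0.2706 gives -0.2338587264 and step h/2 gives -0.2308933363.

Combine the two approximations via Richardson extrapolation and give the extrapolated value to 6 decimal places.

-0.229905

The method has order 2: 2^2 = 4.
Weighted: (-0.9235733452) − (-0.2338587264) = -0.6897146188
Divide by 2^2 − 1 = 3.
(4*(-0.2308933363) − (-0.2338587264))/(4 − 1) = -0.2299048729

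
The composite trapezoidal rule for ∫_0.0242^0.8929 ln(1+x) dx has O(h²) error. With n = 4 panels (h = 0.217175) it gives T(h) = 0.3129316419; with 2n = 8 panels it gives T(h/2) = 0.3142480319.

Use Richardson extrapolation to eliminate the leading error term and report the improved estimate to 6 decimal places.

Method order is 2; weight 2^2 = 4.
Weighted: 1.2569921276 − 0.3129316419 = 0.9440604857
Divide by 2^2 − 1 = 3.
Result: 0.3146868286

0.314687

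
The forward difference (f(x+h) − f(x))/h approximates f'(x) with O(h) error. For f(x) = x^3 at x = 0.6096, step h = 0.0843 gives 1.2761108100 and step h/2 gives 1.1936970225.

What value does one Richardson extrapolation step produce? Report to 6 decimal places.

r = 1: numerator weight 2, denominator 1.
Top: 2(1.1936970225) − (1.2761108100) = 1.1112832350
Extrapolated: 1.1112832350 / 1 = 1.1112832350

1.111283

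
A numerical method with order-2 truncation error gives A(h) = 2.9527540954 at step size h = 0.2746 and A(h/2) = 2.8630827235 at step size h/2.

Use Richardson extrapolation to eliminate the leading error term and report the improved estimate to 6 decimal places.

2.833192

Leading term ∝ h^2; use weight 4 = 2^2.
2^2·A(h/2) = 11.4523308940; minus A(h) gives 8.4995767986.
Divide by 2^2 − 1 = 3.
Result: 2.8331922662
Correction |R − A(h/2)| = 2.989e-02; gap |A(h/2) − A(h)| = 8.967e-02.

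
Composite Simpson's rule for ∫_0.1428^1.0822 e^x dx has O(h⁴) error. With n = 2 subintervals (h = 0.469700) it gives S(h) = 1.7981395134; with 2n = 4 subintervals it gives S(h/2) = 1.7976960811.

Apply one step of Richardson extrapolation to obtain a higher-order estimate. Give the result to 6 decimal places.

Method order is 4; weight 2^4 = 16.
16×1.7976960811 = 28.7631372976; subtract 1.7981395134 → 26.9649977842
26.9649977842 ÷ 15 = 1.7976665189
Correction |R − A(h/2)| = 2.956e-05; gap |A(h/2) − A(h)| = 4.434e-04.

1.797667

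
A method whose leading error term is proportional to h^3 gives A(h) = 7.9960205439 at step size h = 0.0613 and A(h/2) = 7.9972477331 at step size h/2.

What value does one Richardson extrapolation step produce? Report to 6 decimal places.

The method has order 3: 2^3 = 8.
Weighted: 63.9779818648 − 7.9960205439 = 55.9819613209
55.9819613209 ÷ 7 = 7.9974230458

7.997423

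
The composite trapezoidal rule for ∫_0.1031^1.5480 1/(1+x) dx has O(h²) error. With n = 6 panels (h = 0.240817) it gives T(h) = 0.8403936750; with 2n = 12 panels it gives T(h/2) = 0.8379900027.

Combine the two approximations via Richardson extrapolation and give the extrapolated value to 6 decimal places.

r = 2, so 2^r = 4.
Weighted: 3.3519600108 − 0.8403936750 = 2.5115663358
Denominator 4 − 1 = 3.
(4 × 0.8379900027 − 0.8403936750)/(4 − 1) = 0.8371887786
Shift from A(h/2): −0.0008012241.

0.837189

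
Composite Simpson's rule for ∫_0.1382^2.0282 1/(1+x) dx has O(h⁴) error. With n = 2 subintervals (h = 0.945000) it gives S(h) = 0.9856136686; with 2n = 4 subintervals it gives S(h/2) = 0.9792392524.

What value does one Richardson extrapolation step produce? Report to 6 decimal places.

Error is O(h^4); halving h shrinks it by 2^4 = 16.
16×0.9792392524 = 15.6678280384; 15.6678280384 − 0.9856136686 = 14.6822143698
R = 14.6822143698/15 = 0.9788142913

0.978814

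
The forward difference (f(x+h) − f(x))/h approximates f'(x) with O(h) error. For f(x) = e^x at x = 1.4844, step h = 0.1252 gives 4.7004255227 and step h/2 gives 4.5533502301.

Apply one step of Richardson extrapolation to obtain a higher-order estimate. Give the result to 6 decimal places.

Order 1 gives 2^r = 2 and 2^r − 1 = 1.
2·4.5533502301 = 9.1067004602; subtract 4.7004255227 → 4.4062749375
Divide by 2^1 − 1 = 1.
So the Richardson estimate is 4.4062749375.
Gap between inputs: 1.471e-01; correction applied: −0.1470752926.

4.406275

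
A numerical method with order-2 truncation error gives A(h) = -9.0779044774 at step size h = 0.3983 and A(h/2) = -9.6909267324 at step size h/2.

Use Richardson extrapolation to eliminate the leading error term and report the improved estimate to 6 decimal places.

The method has order 2: 2^2 = 4.
Top: 4(-9.6909267324) − (-9.0779044774) = -29.6858024522
Denominator 4 − 1 = 3.
R = (-29.6858024522)/3 = -9.8952674841

-9.895267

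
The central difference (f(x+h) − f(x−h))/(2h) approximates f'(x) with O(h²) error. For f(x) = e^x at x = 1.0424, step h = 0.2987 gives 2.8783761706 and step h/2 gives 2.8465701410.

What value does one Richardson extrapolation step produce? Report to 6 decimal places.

The method has order 2: 2^2 = 4.
Numerator 4·A(h/2) − A(h) = 4·2.8465701410 − 2.8783761706 = 8.5079043934
R = 8.5079043934/3 = 2.8359681311
Correction |R − A(h/2)| = 1.060e-02; gap |A(h/2) − A(h)| = 3.181e-02.

2.835968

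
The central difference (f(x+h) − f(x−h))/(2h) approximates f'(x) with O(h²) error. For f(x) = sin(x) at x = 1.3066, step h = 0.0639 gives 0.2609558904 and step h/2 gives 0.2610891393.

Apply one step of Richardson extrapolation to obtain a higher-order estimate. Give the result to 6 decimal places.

r = 2, so 2^r = 4.
2^2×A(h/2) = 1.0443565572; minus A(h) gives 0.7834006668.
Divide by 2^2 − 1 = 3.
Extrapolated: 0.7834006668 / 3 = 0.2611335556

0.261134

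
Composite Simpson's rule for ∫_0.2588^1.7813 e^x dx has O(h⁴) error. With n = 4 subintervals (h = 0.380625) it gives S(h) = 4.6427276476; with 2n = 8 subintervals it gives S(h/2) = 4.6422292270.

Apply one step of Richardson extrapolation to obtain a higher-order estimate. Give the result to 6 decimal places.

Method order is 4; weight 2^4 = 16.
16·4.6422292270 = 74.2756676320; subtract 4.6427276476 → 69.6329399844
Denominator 16 − 1 = 15.
So the Richardson estimate is 4.6421959990.

4.642196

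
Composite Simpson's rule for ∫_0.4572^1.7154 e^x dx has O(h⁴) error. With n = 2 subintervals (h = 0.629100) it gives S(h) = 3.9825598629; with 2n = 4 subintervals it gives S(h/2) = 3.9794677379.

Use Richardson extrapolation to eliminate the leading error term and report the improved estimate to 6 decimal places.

Method order is 4; weight 2^4 = 16.
Difference of the inputs: 3.9794677379 − 3.9825598629 = -0.0030921250
Correction (A(h/2) − A(h))/(16 − 1) = (-0.0030921250)/15 = -0.0002061417
R = A(h/2) + (A(h/2) − A(h))/15 = 3.9794677379 − 0.0002061417 = 3.9792615962

3.979262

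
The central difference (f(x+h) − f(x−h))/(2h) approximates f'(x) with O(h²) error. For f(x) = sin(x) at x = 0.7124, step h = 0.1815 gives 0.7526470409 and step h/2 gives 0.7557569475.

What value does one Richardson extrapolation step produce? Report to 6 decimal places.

r = 2, so 2^r = 4.
4*0.7557569475 = 3.0230277900; 3.0230277900 − 0.7526470409 = 2.2703807491
(4*0.7557569475 − 0.7526470409)/(4 − 1) = 0.7567935830
Shift from A(h/2): +0.0010366355.

0.756794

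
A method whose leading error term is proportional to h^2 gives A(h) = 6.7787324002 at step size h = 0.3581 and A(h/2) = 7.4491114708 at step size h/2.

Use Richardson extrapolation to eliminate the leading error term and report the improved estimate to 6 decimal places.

7.672571

Leading term ∝ h^2; use weight 4 = 2^2.
Weighted: 29.7964458832 − 6.7787324002 = 23.0177134830
23.0177134830 ÷ 3 = 7.6725711610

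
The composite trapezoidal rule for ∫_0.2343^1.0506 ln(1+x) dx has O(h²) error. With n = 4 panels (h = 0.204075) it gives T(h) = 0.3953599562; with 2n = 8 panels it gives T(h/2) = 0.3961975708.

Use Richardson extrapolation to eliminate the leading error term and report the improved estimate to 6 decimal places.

Error is O(h^2); halving h shrinks it by 2^2 = 4.
Weighted: 1.5847902832 − 0.3953599562 = 1.1894303270
R = 1.1894303270/3 = 0.3964767757

0.396477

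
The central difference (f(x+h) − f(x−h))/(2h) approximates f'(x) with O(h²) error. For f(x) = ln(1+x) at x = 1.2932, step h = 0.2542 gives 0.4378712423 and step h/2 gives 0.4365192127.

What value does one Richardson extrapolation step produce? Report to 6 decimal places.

Order 2 gives 2^r = 4 and 2^r − 1 = 3.
Top: 4(0.4365192127) − (0.4378712423) = 1.3082056085
Denominator 4 − 1 = 3.
Result: 0.4360685362
Correction |R − A(h/2)| = 4.507e-04; gap |A(h/2) − A(h)| = 1.352e-03.

0.436069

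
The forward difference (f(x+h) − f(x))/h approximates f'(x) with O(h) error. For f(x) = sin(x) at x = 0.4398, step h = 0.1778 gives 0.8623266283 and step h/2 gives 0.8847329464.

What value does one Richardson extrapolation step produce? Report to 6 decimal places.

0.907139

Error is O(h^1); halving h shrinks it by 2^1 = 2.
Numerator 2·A(h/2) − A(h) = 2·0.8847329464 − 0.8623266283 = 0.9071392645
Divide by 2^1 − 1 = 1.
R = 0.9071392645/1 = 0.9071392645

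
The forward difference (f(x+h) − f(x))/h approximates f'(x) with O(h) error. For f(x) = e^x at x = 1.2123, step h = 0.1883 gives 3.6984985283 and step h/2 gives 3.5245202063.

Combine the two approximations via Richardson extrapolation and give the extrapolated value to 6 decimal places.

r = 1: numerator weight 2, denominator 1.
2^1×A(h/2) = 7.0490404126; minus A(h) gives 3.3505418843.
Denominator 2 − 1 = 1.
3.3505418843 ÷ 1 = 3.3505418843

3.350542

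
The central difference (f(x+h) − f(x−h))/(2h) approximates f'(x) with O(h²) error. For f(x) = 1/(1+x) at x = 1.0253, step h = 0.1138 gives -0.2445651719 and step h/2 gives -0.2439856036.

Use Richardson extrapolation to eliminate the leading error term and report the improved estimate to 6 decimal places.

Error is O(h^2); halving h shrinks it by 2^2 = 4.
2^2×A(h/2) = -0.9759424144; minus A(h) gives -0.7313772425.
(-0.7313772425) ÷ 3 = -0.2437924142

-0.243792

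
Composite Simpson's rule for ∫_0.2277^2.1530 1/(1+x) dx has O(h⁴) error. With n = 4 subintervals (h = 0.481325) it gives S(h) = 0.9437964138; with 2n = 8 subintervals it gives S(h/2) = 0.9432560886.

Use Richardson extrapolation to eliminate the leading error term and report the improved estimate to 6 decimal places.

Order 4 gives 2^r = 16 and 2^r − 1 = 15.
2^4 × A(h/2) = 15.0920974176; minus A(h) gives 14.1483010038.
Divide by 2^4 − 1 = 15.
Extrapolated: 14.1483010038 / 15 = 0.9432200669

0.943220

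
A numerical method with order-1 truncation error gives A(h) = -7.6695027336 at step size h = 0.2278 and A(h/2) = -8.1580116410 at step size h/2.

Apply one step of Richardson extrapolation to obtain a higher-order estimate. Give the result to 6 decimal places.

r = 1: numerator weight 2, denominator 1.
Numerator 2*A(h/2) − A(h) = 2*(-8.1580116410) − (-7.6695027336) = -8.6465205484
Denominator 2 − 1 = 1.
So the Richardson estimate is -8.6465205484.
Correction |R − A(h/2)| = 4.885e-01; gap |A(h/2) − A(h)| = 4.885e-01.

-8.646521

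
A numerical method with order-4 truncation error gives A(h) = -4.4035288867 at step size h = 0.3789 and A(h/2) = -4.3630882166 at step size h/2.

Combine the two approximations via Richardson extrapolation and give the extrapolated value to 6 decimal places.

-4.360392

Method order is 4; weight 2^4 = 16.
16×(-4.3630882166) = -69.8094114656; subtract (-4.4035288867) → -65.4058825789
Denominator 16 − 1 = 15.
So the Richardson estimate is -4.3603921719.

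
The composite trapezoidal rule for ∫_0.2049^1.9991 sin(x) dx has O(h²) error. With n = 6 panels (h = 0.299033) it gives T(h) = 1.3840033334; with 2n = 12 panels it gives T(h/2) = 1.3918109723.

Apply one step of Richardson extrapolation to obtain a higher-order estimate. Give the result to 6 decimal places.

Order 2 gives 2^r = 4 and 2^r − 1 = 3.
4·1.3918109723 − 1.3840033334 = 4.1832405558
Denominator 4 − 1 = 3.
4.1832405558 ÷ 3 = 1.3944135186
Correction |R − A(h/2)| = 2.603e-03; gap |A(h/2) − A(h)| = 7.808e-03.

1.394414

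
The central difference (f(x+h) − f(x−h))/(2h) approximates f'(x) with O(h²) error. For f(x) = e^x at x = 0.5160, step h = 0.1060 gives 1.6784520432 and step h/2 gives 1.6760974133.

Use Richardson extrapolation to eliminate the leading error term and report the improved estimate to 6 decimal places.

1.675313

r = 2: numerator weight 4, denominator 3.
4*1.6760974133 − 1.6784520432 = 5.0259376100
Extrapolated: 5.0259376100 / 3 = 1.6753125367
Correction |R − A(h/2)| = 7.849e-04; gap |A(h/2) − A(h)| = 2.355e-03.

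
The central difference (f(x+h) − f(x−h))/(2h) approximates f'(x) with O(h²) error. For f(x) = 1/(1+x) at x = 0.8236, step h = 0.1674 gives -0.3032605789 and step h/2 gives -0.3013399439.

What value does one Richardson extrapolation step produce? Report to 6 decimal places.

-0.300700

Order 2 gives 2^r = 4 and 2^r − 1 = 3.
A(h/2) − A(h) = -0.3013399439 − (-0.3032605789) = 0.0019206350
Divide by 2^2 − 1 = 3: 0.0019206350/3 = 0.0006402117
R = A(h/2) + (A(h/2) − A(h))/3 = -0.3013399439 + 0.0006402117 = -0.3006997322
Gap between inputs: 1.921e-03; correction applied: +0.0006402117.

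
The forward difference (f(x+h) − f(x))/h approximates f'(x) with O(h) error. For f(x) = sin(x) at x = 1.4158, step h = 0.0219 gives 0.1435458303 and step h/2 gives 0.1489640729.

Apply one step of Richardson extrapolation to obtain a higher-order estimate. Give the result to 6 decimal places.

With r = 1 the leading error scales as h^1, so the weight is 2^1 = 2.
Top: 2(0.1489640729) − (0.1435458303) = 0.1543823155
Denominator 2 − 1 = 1.
Extrapolated: 0.1543823155 / 1 = 0.1543823155

0.154382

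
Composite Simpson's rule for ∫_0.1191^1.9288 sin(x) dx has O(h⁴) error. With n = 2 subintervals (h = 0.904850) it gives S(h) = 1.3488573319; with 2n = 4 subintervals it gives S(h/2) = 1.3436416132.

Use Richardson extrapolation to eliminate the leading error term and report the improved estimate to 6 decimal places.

1.343294

Leading term ∝ h^4; use weight 16 = 2^4.
16×1.3436416132 − 1.3488573319 = 20.1494084793
R = 20.1494084793/15 = 1.3432938986
Shift from A(h/2): −0.0003477146.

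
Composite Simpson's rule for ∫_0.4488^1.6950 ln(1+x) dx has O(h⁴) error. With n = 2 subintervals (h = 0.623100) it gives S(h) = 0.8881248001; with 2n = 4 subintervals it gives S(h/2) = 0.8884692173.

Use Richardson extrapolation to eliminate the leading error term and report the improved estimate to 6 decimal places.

0.888492

With r = 4 the leading error scales as h^4, so the weight is 2^4 = 16.
16*0.8884692173 = 14.2155074768; 14.2155074768 − 0.8881248001 = 13.3273826767
Denominator 16 − 1 = 15.
Extrapolated: 13.3273826767 / 15 = 0.8884921784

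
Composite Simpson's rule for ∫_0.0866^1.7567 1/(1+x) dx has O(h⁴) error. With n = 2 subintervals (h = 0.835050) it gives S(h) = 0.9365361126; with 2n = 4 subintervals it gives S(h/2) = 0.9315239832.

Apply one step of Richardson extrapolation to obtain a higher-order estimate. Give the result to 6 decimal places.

The method has order 4: 2^4 = 16.
16×0.9315239832 = 14.9043837312; subtract 0.9365361126 → 13.9678476186
Divide by 2^4 − 1 = 15.
So the Richardson estimate is 0.9311898412.

0.931190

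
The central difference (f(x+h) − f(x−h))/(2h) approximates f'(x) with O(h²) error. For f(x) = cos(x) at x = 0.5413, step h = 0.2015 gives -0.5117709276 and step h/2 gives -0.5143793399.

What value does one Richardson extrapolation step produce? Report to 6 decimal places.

-0.515249

r = 2: numerator weight 4, denominator 3.
4·(-0.5143793399) − (-0.5117709276) = -1.5457464320
Extrapolated: (-1.5457464320) / 3 = -0.5152488107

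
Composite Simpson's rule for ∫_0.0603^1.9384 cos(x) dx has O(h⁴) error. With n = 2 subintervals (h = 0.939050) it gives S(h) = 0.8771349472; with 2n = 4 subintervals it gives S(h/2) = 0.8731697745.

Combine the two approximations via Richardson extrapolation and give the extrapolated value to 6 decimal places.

0.872905

Leading term ∝ h^4; use weight 16 = 2^4.
Numerator 16×A(h/2) − A(h) = 16×0.8731697745 − 0.8771349472 = 13.0935814448
R = 13.0935814448/15 = 0.8729054297
Gap between inputs: 3.965e-03; correction applied: −0.0002643448.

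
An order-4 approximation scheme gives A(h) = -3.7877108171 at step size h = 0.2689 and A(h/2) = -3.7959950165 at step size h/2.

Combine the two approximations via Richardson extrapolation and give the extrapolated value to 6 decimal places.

Order 4 gives 2^r = 16 and 2^r − 1 = 15.
16·(-3.7959950165) = -60.7359202640; (-60.7359202640) − (-3.7877108171) = -56.9482094469
Denominator 16 − 1 = 15.
(-56.9482094469) ÷ 15 = -3.7965472965

-3.796547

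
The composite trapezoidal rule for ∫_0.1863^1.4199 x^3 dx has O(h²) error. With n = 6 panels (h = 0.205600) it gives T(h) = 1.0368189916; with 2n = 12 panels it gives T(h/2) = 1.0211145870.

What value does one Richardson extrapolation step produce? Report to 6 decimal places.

Leading term ∝ h^2; use weight 4 = 2^2.
2^2×A(h/2) = 4.0844583480; minus A(h) gives 3.0476393564.
Denominator 4 − 1 = 3.
(4×1.0211145870 − 1.0368189916)/(4 − 1) = 1.0158797855

1.015880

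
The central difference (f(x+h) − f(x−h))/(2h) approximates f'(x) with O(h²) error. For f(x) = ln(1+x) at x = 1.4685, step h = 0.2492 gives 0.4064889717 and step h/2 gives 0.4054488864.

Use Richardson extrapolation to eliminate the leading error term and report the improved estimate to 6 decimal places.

Leading term ∝ h^2; use weight 4 = 2^2.
Top: 4(0.4054488864) − (0.4064889717) = 1.2153065739
Divide by 2^2 − 1 = 3.
(4*0.4054488864 − 0.4064889717)/(4 − 1) = 0.4051021913

0.405102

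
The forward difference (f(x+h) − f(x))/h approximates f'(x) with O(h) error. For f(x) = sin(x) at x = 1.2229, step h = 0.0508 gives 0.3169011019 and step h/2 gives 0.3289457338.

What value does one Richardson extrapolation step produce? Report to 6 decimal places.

0.340990

Error is O(h^1); halving h shrinks it by 2^1 = 2.
2·0.3289457338 = 0.6578914676; subtract 0.3169011019 → 0.3409903657
Divide by 2^1 − 1 = 1.
So the Richardson estimate is 0.3409903657.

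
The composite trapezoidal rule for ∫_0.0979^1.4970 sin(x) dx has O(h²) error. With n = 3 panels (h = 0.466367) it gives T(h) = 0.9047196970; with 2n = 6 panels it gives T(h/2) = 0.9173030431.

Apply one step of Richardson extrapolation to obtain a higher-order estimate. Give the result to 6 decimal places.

Error is O(h^2); halving h shrinks it by 2^2 = 4.
A(h/2) − A(h) = 0.9173030431 − 0.9047196970 = 0.0125833461
Divide by 2^2 − 1 = 3: 0.0125833461/3 = 0.0041944487
R = 0.9173030431 + 0.0041944487 = 0.9214974918
Shift from A(h/2): +0.0041944487.

0.921497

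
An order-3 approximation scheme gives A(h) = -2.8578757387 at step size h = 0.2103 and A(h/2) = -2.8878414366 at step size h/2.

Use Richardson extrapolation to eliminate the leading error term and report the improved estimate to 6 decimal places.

Error is O(h^3); halving h shrinks it by 2^3 = 8.
2^3·A(h/2) = -23.1027314928; minus A(h) gives -20.2448557541.
Divide by 2^3 − 1 = 7.
So the Richardson estimate is -2.8921222506.
Gap between inputs: 2.997e-02; correction applied: −0.0042808140.

-2.892122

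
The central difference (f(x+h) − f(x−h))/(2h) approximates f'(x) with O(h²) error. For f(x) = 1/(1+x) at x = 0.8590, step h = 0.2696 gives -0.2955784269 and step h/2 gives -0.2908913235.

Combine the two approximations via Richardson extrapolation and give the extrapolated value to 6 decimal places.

Leading term ∝ h^2; use weight 4 = 2^2.
Numerator 4 × A(h/2) − A(h) = 4 × (-0.2908913235) − (-0.2955784269) = -0.8679868671
(-0.8679868671) ÷ 3 = -0.2893289557

-0.289329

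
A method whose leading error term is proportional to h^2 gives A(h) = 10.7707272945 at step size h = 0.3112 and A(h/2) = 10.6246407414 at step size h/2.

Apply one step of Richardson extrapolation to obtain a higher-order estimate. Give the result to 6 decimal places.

10.575945

Error is O(h^2); halving h shrinks it by 2^2 = 4.
Numerator 4 × A(h/2) − A(h) = 4 × 10.6246407414 − 10.7707272945 = 31.7278356711
Denominator 4 − 1 = 3.
31.7278356711 ÷ 3 = 10.5759452237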